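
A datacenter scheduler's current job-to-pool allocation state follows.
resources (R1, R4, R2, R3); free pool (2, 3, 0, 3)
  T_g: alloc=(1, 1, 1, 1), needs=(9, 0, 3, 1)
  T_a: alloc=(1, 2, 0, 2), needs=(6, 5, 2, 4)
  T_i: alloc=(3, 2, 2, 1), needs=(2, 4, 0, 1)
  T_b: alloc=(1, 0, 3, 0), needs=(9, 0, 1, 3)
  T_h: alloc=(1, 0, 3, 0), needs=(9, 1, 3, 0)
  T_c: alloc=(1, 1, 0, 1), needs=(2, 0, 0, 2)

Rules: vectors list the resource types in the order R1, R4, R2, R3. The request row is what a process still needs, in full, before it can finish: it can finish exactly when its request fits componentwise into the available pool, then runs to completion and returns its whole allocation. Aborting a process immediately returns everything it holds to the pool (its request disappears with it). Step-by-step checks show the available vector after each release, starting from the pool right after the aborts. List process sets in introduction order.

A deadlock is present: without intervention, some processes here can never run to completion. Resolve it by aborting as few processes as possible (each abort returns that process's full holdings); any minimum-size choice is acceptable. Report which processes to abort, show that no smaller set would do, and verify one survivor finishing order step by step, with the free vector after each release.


Abort T_g and T_h.
Key observation: no ordering could ever have run T_b before the abort of T_g and T_h; with (2, 1, 4, 1) back in the pool it fits at step 4.
No one abort is enough; case by case: T_g alone leaves T_b blocked (short on R1); T_a alone leaves T_g blocked (short on R1 and R2); T_i alone leaves T_g blocked (short on R1 and R2); T_b alone leaves T_g blocked (short on R1); T_h alone leaves T_g blocked (short on R1); T_c alone leaves T_g blocked (short on R1 and R2).
One survivor order: T_i, T_c, T_a, T_b. Step-by-step check (post-abort pool first):
  pool = (4, 4, 4, 4)
  run T_i (needs (2, 4, 0, 1), free (4, 4, 4, 4)); after release of (3, 2, 2, 1) the pool is (7, 6, 6, 5)
  run T_c (needs (2, 0, 0, 2), free (7, 6, 6, 5)); after release of (1, 1, 0, 1) the pool is (8, 7, 6, 6)
  run T_a (needs (6, 5, 2, 4), free (8, 7, 6, 6)); after release of (1, 2, 0, 2) the pool is (9, 9, 6, 8)
  run T_b (needs (9, 0, 1, 3), free (9, 9, 6, 8)); after release of (1, 0, 3, 0) the pool is (10, 9, 9, 8)


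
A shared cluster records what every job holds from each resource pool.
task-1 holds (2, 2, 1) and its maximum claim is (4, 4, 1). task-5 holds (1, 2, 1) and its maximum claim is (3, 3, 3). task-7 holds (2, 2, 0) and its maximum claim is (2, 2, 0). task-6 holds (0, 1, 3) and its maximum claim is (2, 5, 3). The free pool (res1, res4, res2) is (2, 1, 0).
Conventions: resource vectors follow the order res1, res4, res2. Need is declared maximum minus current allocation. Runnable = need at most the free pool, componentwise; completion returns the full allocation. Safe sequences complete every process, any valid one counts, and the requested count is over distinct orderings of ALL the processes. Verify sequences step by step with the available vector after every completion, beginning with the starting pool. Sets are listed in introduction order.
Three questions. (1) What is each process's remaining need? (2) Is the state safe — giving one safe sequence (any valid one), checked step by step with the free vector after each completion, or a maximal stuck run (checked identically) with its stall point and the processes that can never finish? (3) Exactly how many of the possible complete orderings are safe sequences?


(1) Outstanding need per process (order res1, res4, res2):
  task-1: (2, 2, 0)
  task-5: (2, 1, 2)
  task-7: (0, 0, 0)
  task-6: (2, 4, 0)
(2) SAFE. One safe sequence: task-7, task-1, task-6, task-5.
Key observation: no step in this order meets a requested resource exactly; the smallest headroom is 1, first reached at task-1 (need (2, 2, 0), pool (4, 3, 0)).
Check, step by step:
  pool = (2, 1, 0)
  task-7 needs (0, 0, 0) <= (2, 1, 0) -> finishes; pool += (2, 2, 0) = (4, 3, 0)
  task-1 needs (2, 2, 0) <= (4, 3, 0) -> finishes; pool += (2, 2, 1) = (6, 5, 1)
  task-6 needs (2, 4, 0) <= (6, 5, 1) -> finishes; pool += (0, 1, 3) = (6, 6, 4)
  task-5 needs (2, 1, 2) <= (6, 6, 4) -> finishes; pool += (1, 2, 1) = (7, 8, 5)
(3) Precisely 1 of the possible complete orderings is a safe sequence.


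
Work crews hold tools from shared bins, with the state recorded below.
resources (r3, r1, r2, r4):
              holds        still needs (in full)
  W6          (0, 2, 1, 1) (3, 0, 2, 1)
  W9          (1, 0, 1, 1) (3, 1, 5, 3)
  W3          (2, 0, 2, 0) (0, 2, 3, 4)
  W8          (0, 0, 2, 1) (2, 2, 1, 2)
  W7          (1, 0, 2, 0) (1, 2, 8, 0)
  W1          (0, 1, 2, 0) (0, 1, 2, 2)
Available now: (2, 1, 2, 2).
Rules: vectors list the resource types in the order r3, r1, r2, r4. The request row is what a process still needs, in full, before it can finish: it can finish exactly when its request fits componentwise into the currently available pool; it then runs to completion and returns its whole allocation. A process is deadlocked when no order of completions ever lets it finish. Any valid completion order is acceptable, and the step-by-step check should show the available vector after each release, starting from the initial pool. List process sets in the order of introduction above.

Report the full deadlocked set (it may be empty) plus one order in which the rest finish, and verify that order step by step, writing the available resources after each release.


Deadlocked set: W6, W9, W3 and W7.
Key observation: after W1, W8 the pool peaks at (2, 2, 6, 3), and each blocked process is short somewhere: W6 on r3; W9 on r3; W3 on r4; W7 on r2.
A valid finishing order for the others: W1, W8. Check, step by step:
  pool = (2, 1, 2, 2)
  W1: need (0, 1, 2, 2) fits (2, 1, 2, 2); releases (0, 1, 2, 0), pool now (2, 2, 4, 2)
  W8: need (2, 2, 1, 2) fits (2, 2, 4, 2); releases (0, 0, 2, 1), pool now (2, 2, 6, 3)
The stuck group stays short no matter what:
  blocked: W6 wants (3, 0, 2, 1), pool (2, 2, 6, 3) — not enough r3
  blocked: W9 wants (3, 1, 5, 3), pool (2, 2, 6, 3) — not enough r3
  blocked: W3 wants (0, 2, 3, 4), pool (2, 2, 6, 3) — not enough r4
  blocked: W7 wants (1, 2, 8, 0), pool (2, 2, 6, 3) — not enough r2


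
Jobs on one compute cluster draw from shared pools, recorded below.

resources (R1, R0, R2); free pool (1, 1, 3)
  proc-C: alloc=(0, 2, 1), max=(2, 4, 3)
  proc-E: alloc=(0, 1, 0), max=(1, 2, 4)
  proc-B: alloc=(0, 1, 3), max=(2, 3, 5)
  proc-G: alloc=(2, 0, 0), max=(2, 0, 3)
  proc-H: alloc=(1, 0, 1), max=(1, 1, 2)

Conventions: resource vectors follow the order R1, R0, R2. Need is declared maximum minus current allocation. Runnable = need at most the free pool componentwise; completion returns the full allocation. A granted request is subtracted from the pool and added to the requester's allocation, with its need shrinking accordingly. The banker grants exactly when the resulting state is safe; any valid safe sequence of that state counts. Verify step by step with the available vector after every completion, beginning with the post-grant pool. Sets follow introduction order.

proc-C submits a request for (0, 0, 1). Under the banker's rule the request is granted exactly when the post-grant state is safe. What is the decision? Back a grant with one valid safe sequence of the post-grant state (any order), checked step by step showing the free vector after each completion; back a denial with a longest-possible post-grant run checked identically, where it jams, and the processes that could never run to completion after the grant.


DENY. Granting would leave the state unsafe.
Key observation: after proc-H, proc-G the pool peaks at (4, 1, 3), and each blocked process is short somewhere: proc-C on R0; proc-E on R2; proc-B on R0.
Pretend the grant happened; the run proc-H, proc-G goes as far as possible. Step-by-step check:
  pool = (1, 1, 2)
  proc-H needs (0, 1, 1) <= (1, 1, 2) -> finishes; pool += (1, 0, 1) = (2, 1, 3)
  proc-G needs (0, 0, 3) <= (2, 1, 3) -> finishes; pool += (2, 0, 0) = (4, 1, 3)
  proc-C still needs (2, 2, 1) but only (4, 1, 3) is free — short on R0
  proc-E still needs (1, 1, 4) but only (4, 1, 3) is free — short on R2
  proc-B still needs (2, 2, 2) but only (4, 1, 3) is free — short on R0
Post-grant, the permanently blocked set is proc-C, proc-E and proc-B.


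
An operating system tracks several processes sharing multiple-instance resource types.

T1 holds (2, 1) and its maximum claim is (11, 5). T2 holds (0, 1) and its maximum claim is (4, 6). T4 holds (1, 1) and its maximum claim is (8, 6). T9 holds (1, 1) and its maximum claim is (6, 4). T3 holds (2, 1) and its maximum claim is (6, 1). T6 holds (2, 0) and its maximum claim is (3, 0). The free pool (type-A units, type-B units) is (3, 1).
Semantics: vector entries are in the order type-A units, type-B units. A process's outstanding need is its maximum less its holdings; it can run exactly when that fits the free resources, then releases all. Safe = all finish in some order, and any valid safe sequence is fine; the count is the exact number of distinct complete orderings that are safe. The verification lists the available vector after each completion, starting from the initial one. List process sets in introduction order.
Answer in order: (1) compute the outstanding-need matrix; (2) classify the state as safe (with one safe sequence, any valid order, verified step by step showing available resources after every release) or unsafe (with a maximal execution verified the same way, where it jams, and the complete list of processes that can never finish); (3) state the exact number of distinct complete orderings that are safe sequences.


(1) Need matrix, components ordered type-A units, type-B units:
  T1: (9, 4)
  T2: (4, 5)
  T4: (7, 5)
  T9: (5, 3)
  T3: (4, 0)
  T6: (1, 0)
(2) UNSAFE.
Key observation: the wall is type-B units: completing T6, T3 brings the pool only to (7, 2), and all the rest need more.
A maximal execution: T6, T3 — then nothing else fits. Step-by-step check:
  pool = (3, 1)
  T6: need (1, 0) fits (3, 1); releases (2, 0), pool now (5, 1)
  T3: need (4, 0) fits (5, 1); releases (2, 1), pool now (7, 2)
  blocked: T1 wants (9, 4), pool (7, 2) — not enough type-A units and type-B units
  blocked: T2 wants (4, 5), pool (7, 2) — not enough type-B units
  blocked: T4 wants (7, 5), pool (7, 2) — not enough type-B units
  blocked: T9 wants (5, 3), pool (7, 2) — not enough type-B units
Never able to finish: T1, T2, T4 and T9.
(3) The exact count: 0 of the possible complete orderings are safe sequences.


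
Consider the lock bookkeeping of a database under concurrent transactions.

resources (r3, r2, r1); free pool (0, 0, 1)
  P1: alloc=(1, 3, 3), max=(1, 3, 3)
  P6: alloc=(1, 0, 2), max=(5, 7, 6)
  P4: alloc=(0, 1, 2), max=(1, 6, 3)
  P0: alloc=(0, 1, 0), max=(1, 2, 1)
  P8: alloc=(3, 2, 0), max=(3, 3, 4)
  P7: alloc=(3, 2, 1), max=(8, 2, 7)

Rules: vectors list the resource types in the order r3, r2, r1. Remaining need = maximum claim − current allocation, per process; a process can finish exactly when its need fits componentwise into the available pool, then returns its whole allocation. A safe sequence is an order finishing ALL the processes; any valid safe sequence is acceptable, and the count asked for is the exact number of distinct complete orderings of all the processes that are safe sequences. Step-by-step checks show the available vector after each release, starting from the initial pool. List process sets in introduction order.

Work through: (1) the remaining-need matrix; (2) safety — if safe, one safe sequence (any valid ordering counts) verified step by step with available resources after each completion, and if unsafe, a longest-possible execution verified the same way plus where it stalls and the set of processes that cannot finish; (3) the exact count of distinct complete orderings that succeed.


(1) Outstanding need per process (order r3, r2, r1):
  P1: (0, 0, 0)
  P6: (4, 7, 4)
  P4: (1, 5, 1)
  P0: (1, 1, 1)
  P8: (0, 1, 4)
  P7: (5, 0, 6)
(2) SAFE, for example via the order P1, P0, P8, P4, P6, P7.
Key observation: at P0 the run first touches a limit — (1, 1, 1) against (1, 3, 4), exact on a resource it actually requests.
Walking it through:
  pool = (0, 0, 1)
  run P1 (needs (0, 0, 0), free (0, 0, 1)); after release of (1, 3, 3) the pool is (1, 3, 4)
  run P0 (needs (1, 1, 1), free (1, 3, 4)); after release of (0, 1, 0) the pool is (1, 4, 4)
  run P8 (needs (0, 1, 4), free (1, 4, 4)); after release of (3, 2, 0) the pool is (4, 6, 4)
  run P4 (needs (1, 5, 1), free (4, 6, 4)); after release of (0, 1, 2) the pool is (4, 7, 6)
  run P6 (needs (4, 7, 4), free (4, 7, 6)); after release of (1, 0, 2) the pool is (5, 7, 8)
  run P7 (needs (5, 0, 6), free (5, 7, 8)); after release of (3, 2, 1) the pool is (8, 9, 9)
(3) Precisely 3 of the possible complete orderings are safe sequences.


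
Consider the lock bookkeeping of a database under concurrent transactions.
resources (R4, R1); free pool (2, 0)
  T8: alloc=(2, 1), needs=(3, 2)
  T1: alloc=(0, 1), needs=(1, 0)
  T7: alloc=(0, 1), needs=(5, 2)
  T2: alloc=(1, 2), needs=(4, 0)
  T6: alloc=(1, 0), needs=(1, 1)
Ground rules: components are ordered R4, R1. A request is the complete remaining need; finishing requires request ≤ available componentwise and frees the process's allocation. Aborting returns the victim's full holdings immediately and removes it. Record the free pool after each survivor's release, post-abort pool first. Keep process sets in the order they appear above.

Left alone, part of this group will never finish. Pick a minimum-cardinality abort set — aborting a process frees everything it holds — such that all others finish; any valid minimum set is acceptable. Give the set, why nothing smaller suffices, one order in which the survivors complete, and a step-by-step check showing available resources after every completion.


Minimum abort set: T2.
Key observation: aborting T2 returns (1, 2), and T8 — hopeless before — runs at step 1 with the returned capacity in the pool.
Minimality: the empty abort set fails — the state is deadlocked as it stands.
The survivors complete as T8, T7, T6, T1. Walking it through (starting from the post-abort pool):
  pool = (3, 2)
  run T8 (needs (3, 2), free (3, 2)); after release of (2, 1) the pool is (5, 3)
  run T7 (needs (5, 2), free (5, 3)); after release of (0, 1) the pool is (5, 4)
  run T6 (needs (1, 1), free (5, 4)); after release of (1, 0) the pool is (6, 4)
  run T1 (needs (1, 0), free (6, 4)); after release of (0, 1) the pool is (6, 5)


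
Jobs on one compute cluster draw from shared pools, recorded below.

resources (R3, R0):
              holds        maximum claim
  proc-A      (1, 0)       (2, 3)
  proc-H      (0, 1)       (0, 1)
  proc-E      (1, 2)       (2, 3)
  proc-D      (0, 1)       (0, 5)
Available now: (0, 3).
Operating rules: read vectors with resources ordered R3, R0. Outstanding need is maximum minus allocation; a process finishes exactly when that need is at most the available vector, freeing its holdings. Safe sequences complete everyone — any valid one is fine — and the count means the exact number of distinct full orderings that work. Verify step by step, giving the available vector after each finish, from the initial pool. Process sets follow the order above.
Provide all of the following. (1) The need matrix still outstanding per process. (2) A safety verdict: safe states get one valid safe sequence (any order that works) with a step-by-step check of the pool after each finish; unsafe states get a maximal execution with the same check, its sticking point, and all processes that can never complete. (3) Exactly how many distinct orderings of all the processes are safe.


(1) Need matrix, components ordered R3, R0:
  proc-A: (1, 3)
  proc-H: (0, 0)
  proc-E: (1, 1)
  proc-D: (0, 4)
(2) The state is UNSAFE.
Key observation: the pool after proc-H, proc-D is (0, 5); every surviving request exceeds it in R3, so progress ends there.
The run proc-H, proc-D cannot be extended any further. Step-by-step check:
  pool = (0, 3)
  proc-H needs (0, 0) <= (0, 3) -> finishes; pool += (0, 1) = (0, 4)
  proc-D needs (0, 4) <= (0, 4) -> finishes; pool += (0, 1) = (0, 5)
  proc-A cannot run: need (1, 3) vs free (0, 5) (insufficient R3)
  proc-E cannot run: need (1, 1) vs free (0, 5) (insufficient R3)
Processes that can never finish: proc-A and proc-E.
(3) The exact count: 0 of the possible complete orderings are safe sequences.


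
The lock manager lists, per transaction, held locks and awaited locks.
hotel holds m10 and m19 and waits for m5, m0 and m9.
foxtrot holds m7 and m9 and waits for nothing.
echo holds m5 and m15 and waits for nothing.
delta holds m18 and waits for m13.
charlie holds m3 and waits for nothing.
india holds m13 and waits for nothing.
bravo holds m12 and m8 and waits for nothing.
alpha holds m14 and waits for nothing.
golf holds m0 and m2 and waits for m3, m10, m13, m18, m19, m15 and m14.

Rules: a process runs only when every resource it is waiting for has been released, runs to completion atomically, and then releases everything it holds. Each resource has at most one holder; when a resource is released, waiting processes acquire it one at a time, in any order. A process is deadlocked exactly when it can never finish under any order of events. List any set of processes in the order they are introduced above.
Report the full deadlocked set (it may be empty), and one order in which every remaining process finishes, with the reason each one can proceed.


Deadlocked: hotel and golf.
Key observation: the waits loop around hotel -> golf -> hotel with no way out; no other process is dragged down with it.
A valid finishing order for the others: foxtrot, charlie, alpha, india, echo, delta, bravo.
Check, step by step:
  foxtrot waits on nothing -> runs at once and releases m7 and m9
  charlie waits on nothing -> runs at once and releases m3
  alpha waits on nothing -> runs at once and releases m14
  india waits on nothing -> runs at once and releases m13
  echo waits on nothing -> runs at once and releases m5 and m15
  delta waits on m13 — all released -> runs and releases m18
  bravo waits on nothing -> runs at once and releases m12 and m8


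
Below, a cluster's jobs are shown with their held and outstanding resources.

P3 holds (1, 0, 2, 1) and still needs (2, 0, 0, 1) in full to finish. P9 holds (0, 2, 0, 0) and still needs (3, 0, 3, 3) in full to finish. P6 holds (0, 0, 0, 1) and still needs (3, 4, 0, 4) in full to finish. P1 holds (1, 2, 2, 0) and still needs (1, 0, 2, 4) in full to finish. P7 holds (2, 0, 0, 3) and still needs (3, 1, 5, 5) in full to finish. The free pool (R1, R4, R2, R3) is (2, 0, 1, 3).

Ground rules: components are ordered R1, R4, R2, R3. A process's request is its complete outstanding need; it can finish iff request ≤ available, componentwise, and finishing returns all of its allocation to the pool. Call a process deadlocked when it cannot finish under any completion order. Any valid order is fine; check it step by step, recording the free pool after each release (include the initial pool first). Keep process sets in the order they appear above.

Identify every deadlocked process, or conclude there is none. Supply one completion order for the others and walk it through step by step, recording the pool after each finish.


No process is deadlocked.
Key observation: beginning at P3, releases accumulate fast enough that every process eventually fits.
A valid finishing order for the others: P3, P1, P9, P6, P7. Verifying each step:
  pool = (2, 0, 1, 3)
  run P3 (needs (2, 0, 0, 1), free (2, 0, 1, 3)); after release of (1, 0, 2, 1) the pool is (3, 0, 3, 4)
  run P1 (needs (1, 0, 2, 4), free (3, 0, 3, 4)); after release of (1, 2, 2, 0) the pool is (4, 2, 5, 4)
  run P9 (needs (3, 0, 3, 3), free (4, 2, 5, 4)); after release of (0, 2, 0, 0) the pool is (4, 4, 5, 4)
  run P6 (needs (3, 4, 0, 4), free (4, 4, 5, 4)); after release of (0, 0, 0, 1) the pool is (4, 4, 5, 5)
  run P7 (needs (3, 1, 5, 5), free (4, 4, 5, 5)); after release of (2, 0, 0, 3) the pool is (6, 4, 5, 8)


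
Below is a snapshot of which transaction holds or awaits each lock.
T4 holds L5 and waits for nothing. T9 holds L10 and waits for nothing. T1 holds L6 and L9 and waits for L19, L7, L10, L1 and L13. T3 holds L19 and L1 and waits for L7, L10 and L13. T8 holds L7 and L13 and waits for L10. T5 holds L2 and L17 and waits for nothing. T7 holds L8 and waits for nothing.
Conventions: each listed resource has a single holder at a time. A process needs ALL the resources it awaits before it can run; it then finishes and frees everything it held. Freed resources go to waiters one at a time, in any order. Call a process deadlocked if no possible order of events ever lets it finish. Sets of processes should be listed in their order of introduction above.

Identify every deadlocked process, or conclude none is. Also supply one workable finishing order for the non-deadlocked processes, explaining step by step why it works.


The deadlocked set is empty.
Key observation: although several processes wait, no cycle exists — each chain bottoms out at a free runner.
One completion order for the rest: T9, T7, T5, T8, T4, T3, T1.
Walking it through:
  T9 waits on nothing -> runs at once and releases L10
  T7 waits on nothing -> runs at once and releases L8
  T5 waits on nothing -> runs at once and releases L2 and L17
  run T8 (all its waits — L10 — are resolved); releases L7 and L13
  T4 waits on nothing -> runs at once and releases L5
  run T3 (all its waits — L7, L10 and L13 — are resolved); releases L19 and L1
  run T1 (all its waits — L19, L7, L10, L1 and L13 — are resolved); releases L6 and L9


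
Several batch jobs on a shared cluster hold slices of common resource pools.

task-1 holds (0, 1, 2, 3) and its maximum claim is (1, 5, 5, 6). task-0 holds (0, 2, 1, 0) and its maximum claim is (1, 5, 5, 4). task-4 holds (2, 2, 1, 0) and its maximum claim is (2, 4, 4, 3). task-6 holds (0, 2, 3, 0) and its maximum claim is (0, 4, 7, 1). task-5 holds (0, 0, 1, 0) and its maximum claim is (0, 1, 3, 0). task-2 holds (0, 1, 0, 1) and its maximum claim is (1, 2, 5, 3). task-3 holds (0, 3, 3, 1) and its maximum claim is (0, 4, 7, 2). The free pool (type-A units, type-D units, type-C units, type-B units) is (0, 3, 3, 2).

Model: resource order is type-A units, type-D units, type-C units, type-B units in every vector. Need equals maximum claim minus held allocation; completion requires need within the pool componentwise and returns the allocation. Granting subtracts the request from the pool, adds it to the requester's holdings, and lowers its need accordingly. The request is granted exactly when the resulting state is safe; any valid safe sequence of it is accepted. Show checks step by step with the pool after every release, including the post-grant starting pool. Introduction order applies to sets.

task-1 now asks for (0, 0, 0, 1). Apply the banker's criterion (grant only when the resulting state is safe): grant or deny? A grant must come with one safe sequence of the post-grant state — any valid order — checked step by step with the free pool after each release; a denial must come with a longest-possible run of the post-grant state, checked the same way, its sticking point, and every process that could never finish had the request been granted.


DENY — the pretend-granted state is unsafe.
Key observation: after task-5, task-3, task-6 the pool peaks at (0, 8, 10, 2), and each blocked process is short somewhere: task-1 on type-A units; task-0 on type-A units, type-B units; task-4 on type-B units; task-2 on type-A units.
After a pretend grant, a maximal execution: task-5, task-3, task-6 — then nothing else fits. Walking it through:
  pool = (0, 3, 3, 1)
  run task-5 (needs (0, 1, 2, 0), free (0, 3, 3, 1)); after release of (0, 0, 1, 0) the pool is (0, 3, 4, 1)
  run task-3 (needs (0, 1, 4, 1), free (0, 3, 4, 1)); after release of (0, 3, 3, 1) the pool is (0, 6, 7, 2)
  run task-6 (needs (0, 2, 4, 1), free (0, 6, 7, 2)); after release of (0, 2, 3, 0) the pool is (0, 8, 10, 2)
  blocked: task-1 wants (1, 4, 3, 2), pool (0, 8, 10, 2) — not enough type-A units
  blocked: task-0 wants (1, 3, 4, 4), pool (0, 8, 10, 2) — not enough type-A units and type-B units
  blocked: task-4 wants (0, 2, 3, 3), pool (0, 8, 10, 2) — not enough type-B units
  blocked: task-2 wants (1, 1, 5, 2), pool (0, 8, 10, 2) — not enough type-A units
Processes that could never finish after the grant: task-1, task-0, task-4 and task-2.


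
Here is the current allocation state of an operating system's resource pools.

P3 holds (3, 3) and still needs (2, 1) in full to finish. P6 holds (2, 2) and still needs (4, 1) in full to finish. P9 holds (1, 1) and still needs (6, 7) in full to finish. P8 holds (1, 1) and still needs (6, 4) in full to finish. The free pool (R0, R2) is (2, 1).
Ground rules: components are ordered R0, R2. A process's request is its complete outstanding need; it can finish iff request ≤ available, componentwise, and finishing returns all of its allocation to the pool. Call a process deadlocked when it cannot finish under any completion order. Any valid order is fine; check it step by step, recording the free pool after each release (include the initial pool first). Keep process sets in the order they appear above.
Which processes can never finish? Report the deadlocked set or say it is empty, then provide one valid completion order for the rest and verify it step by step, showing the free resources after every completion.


No process is deadlocked.
Key observation: P3 can run right away; the returned allocation unlocks the remaining processes in turn.
The rest can finish in the order P3, P6, P8, P9. Verifying each step:
  pool = (2, 1)
  P3 needs (2, 1) <= (2, 1) -> finishes; pool += (3, 3) = (5, 4)
  P6 needs (4, 1) <= (5, 4) -> finishes; pool += (2, 2) = (7, 6)
  P8 needs (6, 4) <= (7, 6) -> finishes; pool += (1, 1) = (8, 7)
  P9 needs (6, 7) <= (8, 7) -> finishes; pool += (1, 1) = (9, 8)


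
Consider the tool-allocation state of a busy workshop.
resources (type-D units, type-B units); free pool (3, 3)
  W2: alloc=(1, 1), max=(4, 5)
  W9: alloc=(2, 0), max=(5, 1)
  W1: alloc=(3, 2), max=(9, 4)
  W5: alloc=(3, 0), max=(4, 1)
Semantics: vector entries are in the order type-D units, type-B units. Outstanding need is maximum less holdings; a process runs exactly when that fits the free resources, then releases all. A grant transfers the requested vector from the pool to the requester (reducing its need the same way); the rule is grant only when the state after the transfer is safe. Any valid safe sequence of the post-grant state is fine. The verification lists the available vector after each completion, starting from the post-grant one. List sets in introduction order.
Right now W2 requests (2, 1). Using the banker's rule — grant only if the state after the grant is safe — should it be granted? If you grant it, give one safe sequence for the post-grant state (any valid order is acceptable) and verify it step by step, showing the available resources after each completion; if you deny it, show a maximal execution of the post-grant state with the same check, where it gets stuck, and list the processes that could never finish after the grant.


GRANT — the state after the grant stays safe, e.g. via W5, W9, W1, W2.
Key observation: post-grant, (1, 2) remains, and an order beginning with W5 completes everyone.
Verifying the post-grant state step by step:
  pool = (1, 2)
  run W5 (needs (1, 1), free (1, 2)); after release of (3, 0) the pool is (4, 2)
  run W9 (needs (3, 1), free (4, 2)); after release of (2, 0) the pool is (6, 2)
  run W1 (needs (6, 2), free (6, 2)); after release of (3, 2) the pool is (9, 4)
  run W2 (needs (1, 3), free (9, 4)); after release of (3, 2) the pool is (12, 6)


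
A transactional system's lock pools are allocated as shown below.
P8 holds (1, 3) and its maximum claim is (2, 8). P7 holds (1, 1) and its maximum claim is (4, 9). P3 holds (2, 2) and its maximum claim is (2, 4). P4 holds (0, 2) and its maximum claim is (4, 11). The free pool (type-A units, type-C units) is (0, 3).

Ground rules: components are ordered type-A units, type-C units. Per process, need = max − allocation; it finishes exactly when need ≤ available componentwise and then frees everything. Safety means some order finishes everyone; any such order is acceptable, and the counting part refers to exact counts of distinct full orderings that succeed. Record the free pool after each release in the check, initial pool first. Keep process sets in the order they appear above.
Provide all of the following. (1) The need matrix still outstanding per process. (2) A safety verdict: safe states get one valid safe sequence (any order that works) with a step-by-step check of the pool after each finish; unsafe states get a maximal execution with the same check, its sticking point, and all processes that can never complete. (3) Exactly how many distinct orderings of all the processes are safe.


(1) Outstanding need per process (order type-A units, type-C units):
  P8: (1, 5)
  P7: (3, 8)
  P3: (0, 2)
  P4: (4, 9)
(2) SAFE — a valid safe sequence is P3, P8, P7, P4.
Key observation: the order's first zero-slack moment is P8 ((1, 5) needed, (2, 5) free — a requested resource with nothing to spare).
Step-by-step check:
  pool = (0, 3)
  P3 needs (0, 2) <= (0, 3) -> finishes; pool += (2, 2) = (2, 5)
  P8 needs (1, 5) <= (2, 5) -> finishes; pool += (1, 3) = (3, 8)
  P7 needs (3, 8) <= (3, 8) -> finishes; pool += (1, 1) = (4, 9)
  P4 needs (4, 9) <= (4, 9) -> finishes; pool += (0, 2) = (4, 11)
(3) Precisely 1 of the possible complete orderings is a safe sequence.


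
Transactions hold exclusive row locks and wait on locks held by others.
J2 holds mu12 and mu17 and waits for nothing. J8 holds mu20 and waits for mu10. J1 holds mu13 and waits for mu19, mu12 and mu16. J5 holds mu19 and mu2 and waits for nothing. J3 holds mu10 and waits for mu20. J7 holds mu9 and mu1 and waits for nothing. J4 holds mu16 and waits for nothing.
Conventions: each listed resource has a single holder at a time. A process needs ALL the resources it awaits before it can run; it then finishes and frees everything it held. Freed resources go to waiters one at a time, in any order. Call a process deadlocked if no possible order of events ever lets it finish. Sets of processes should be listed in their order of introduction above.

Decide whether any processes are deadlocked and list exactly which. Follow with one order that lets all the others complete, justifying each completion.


The deadlocked set is J8 and J3.
Key observation: J8 -> J3 -> J8 is a circular wait — nothing in it can go first; no other process is dragged down with it.
One completion order for the rest: J7, J4, J5, J2, J1.
Step-by-step check:
  run J7 (it waits on nothing); releases mu9 and mu1
  run J4 (it waits on nothing); releases mu16
  run J5 (it waits on nothing); releases mu19 and mu2
  run J2 (it waits on nothing); releases mu12 and mu17
  J1 waits on mu19, mu12 and mu16 — all released -> runs and releases mu13


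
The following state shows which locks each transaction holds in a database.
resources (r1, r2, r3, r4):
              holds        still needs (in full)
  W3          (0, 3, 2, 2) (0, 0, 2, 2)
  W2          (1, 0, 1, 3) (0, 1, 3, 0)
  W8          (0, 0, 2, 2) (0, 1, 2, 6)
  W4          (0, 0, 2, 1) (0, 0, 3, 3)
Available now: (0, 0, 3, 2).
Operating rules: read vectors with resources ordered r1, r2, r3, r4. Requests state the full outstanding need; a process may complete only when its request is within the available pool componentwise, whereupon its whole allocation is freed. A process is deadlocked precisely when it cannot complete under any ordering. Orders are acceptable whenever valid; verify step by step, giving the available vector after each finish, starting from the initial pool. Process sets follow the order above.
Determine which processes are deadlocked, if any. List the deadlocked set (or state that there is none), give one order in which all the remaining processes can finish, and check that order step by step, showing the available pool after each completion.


Nothing here is deadlocked.
Key observation: the pool covers W3 at once, and every later process fits after earlier releases.
One completion order for the rest: W3, W2, W4, W8. Verifying each step:
  pool = (0, 0, 3, 2)
  W3 needs (0, 0, 2, 2) <= (0, 0, 3, 2) -> finishes; pool += (0, 3, 2, 2) = (0, 3, 5, 4)
  W2 needs (0, 1, 3, 0) <= (0, 3, 5, 4) -> finishes; pool += (1, 0, 1, 3) = (1, 3, 6, 7)
  W4 needs (0, 0, 3, 3) <= (1, 3, 6, 7) -> finishes; pool += (0, 0, 2, 1) = (1, 3, 8, 8)
  W8 needs (0, 1, 2, 6) <= (1, 3, 8, 8) -> finishes; pool += (0, 0, 2, 2) = (1, 3, 10, 10)


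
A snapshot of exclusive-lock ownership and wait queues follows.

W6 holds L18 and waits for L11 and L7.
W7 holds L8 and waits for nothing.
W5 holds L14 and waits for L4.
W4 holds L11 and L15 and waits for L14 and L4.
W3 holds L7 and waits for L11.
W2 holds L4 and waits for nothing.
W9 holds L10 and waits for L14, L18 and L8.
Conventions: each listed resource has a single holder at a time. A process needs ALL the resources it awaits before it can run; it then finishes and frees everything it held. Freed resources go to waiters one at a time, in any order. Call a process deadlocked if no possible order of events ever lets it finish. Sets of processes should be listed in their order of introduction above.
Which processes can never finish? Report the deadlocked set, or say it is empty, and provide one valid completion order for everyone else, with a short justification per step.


The deadlocked set is empty.
Key observation: all waits point, directly or indirectly, at processes that can finish, so nothing is permanently blocked.
One completion order for the rest: W7, W2, W5, W4, W3, W6, W9.
Walking it through:
  run W7 (it waits on nothing); releases L8
  run W2 (it waits on nothing); releases L4
  W5 waits on L4 — all released -> runs and releases L14
  W4 waits on L14 and L4 — all released -> runs and releases L11 and L15
  W3 waits on L11 — all released -> runs and releases L7
  W6 waits on L11 and L7 — all released -> runs and releases L18
  W9 waits on L14, L18 and L8 — all released -> runs and releases L10


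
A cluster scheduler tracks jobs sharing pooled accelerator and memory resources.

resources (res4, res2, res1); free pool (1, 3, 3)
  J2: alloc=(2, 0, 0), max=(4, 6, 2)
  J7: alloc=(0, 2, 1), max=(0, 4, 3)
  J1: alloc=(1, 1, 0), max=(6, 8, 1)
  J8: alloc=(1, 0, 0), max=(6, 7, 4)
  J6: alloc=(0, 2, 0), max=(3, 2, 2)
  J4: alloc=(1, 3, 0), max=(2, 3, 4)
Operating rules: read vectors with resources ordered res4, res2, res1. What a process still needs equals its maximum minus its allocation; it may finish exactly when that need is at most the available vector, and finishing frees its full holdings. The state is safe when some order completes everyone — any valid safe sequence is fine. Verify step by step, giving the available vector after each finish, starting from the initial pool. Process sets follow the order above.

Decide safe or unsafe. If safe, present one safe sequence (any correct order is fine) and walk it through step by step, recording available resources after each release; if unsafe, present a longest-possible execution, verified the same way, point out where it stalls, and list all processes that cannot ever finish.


UNSAFE — no complete ordering exists.
Key observation: no order helps: past J7, J4, J2, J6, the free pool tops out at (4, 10, 4), below what each blocked process needs in res4.
A maximal execution: J7, J4, J2, J6 — then nothing else fits. Step-by-step check:
  pool = (1, 3, 3)
  J7 needs (0, 2, 2) <= (1, 3, 3) -> finishes; pool += (0, 2, 1) = (1, 5, 4)
  J4 needs (1, 0, 4) <= (1, 5, 4) -> finishes; pool += (1, 3, 0) = (2, 8, 4)
  J2 needs (2, 6, 2) <= (2, 8, 4) -> finishes; pool += (2, 0, 0) = (4, 8, 4)
  J6 needs (3, 0, 2) <= (4, 8, 4) -> finishes; pool += (0, 2, 0) = (4, 10, 4)
  J1 still needs (5, 7, 1) but only (4, 10, 4) is free — short on res4
  J8 still needs (5, 7, 4) but only (4, 10, 4) is free — short on res4
Never able to finish: J1 and J8.


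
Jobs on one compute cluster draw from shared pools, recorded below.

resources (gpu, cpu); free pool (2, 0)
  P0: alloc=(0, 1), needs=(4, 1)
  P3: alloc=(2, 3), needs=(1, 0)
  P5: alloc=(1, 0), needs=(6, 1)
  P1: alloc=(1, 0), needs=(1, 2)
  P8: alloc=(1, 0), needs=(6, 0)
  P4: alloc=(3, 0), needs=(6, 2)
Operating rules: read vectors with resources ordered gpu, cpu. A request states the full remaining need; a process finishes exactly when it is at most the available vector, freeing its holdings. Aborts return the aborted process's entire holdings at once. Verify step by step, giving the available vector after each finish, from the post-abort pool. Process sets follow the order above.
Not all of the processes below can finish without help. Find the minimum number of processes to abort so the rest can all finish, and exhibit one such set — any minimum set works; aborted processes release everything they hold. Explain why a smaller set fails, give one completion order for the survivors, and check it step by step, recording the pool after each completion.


Abort P8.
Key observation: the returned (1, 0) from P8 is what brings P5 — unrunnable before, under any order — into play at step 3.
No smaller set exists: with zero aborts the deadlock remains.
The survivors complete as P3, P1, P5, P0, P4. Check, step by step (starting from the post-abort pool):
  pool = (3, 0)
  run P3 (needs (1, 0), free (3, 0)); after release of (2, 3) the pool is (5, 3)
  run P1 (needs (1, 2), free (5, 3)); after release of (1, 0) the pool is (6, 3)
  run P5 (needs (6, 1), free (6, 3)); after release of (1, 0) the pool is (7, 3)
  run P0 (needs (4, 1), free (7, 3)); after release of (0, 1) the pool is (7, 4)
  run P4 (needs (6, 2), free (7, 4)); after release of (3, 0) the pool is (10, 4)


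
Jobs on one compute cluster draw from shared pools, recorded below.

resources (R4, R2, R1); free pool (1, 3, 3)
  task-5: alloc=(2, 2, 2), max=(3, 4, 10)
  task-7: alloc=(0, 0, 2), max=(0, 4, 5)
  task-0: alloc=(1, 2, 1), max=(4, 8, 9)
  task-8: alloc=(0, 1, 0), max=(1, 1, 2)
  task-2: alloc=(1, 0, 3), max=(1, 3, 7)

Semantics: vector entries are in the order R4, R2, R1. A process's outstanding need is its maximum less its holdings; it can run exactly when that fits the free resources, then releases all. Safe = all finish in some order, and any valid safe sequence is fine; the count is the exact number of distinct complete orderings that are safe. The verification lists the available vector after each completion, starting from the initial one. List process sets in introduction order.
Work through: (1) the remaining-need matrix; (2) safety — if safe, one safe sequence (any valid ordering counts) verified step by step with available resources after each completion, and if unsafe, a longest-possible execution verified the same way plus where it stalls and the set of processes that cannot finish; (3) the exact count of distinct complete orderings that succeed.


(1) Outstanding need per process (order R4, R2, R1):
  task-5: (1, 2, 8)
  task-7: (0, 4, 3)
  task-0: (3, 6, 8)
  task-8: (1, 0, 2)
  task-2: (0, 3, 4)
(2) SAFE, for example via the order task-8, task-7, task-2, task-5, task-0.
Key observation: task-8 is the earliest step where a requested resource binds exactly: need (1, 0, 2), pool (1, 3, 3) at its turn.
Walking it through:
  pool = (1, 3, 3)
  task-8 needs (1, 0, 2) <= (1, 3, 3) -> finishes; pool += (0, 1, 0) = (1, 4, 3)
  task-7 needs (0, 4, 3) <= (1, 4, 3) -> finishes; pool += (0, 0, 2) = (1, 4, 5)
  task-2 needs (0, 3, 4) <= (1, 4, 5) -> finishes; pool += (1, 0, 3) = (2, 4, 8)
  task-5 needs (1, 2, 8) <= (2, 4, 8) -> finishes; pool += (2, 2, 2) = (4, 6, 10)
  task-0 needs (3, 6, 8) <= (4, 6, 10) -> finishes; pool += (1, 2, 1) = (5, 8, 11)
(3) The exact count: 1 of the possible complete orderings is a safe sequence.


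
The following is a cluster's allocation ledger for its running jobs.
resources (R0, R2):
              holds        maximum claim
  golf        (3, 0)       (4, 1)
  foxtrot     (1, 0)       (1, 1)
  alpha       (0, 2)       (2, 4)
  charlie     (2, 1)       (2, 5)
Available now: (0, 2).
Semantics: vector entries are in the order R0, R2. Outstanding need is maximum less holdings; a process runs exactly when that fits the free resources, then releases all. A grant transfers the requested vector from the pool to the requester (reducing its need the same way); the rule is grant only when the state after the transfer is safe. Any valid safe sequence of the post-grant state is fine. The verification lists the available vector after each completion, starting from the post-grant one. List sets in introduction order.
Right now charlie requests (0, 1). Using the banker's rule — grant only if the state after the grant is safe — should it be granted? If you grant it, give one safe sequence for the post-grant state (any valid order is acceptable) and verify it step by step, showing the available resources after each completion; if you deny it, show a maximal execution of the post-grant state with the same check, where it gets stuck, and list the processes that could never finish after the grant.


DENY. Granting would leave the state unsafe.
Key observation: after foxtrot, golf complete, (4, 1) is the best the pool ever gets, yet each leftover process wants more R2.
After a pretend grant, a maximal execution: foxtrot, golf — then nothing else fits. Check, step by step:
  pool = (0, 1)
  run foxtrot (needs (0, 1), free (0, 1)); after release of (1, 0) the pool is (1, 1)
  run golf (needs (1, 1), free (1, 1)); after release of (3, 0) the pool is (4, 1)
  alpha cannot run: need (2, 2) vs free (4, 1) (insufficient R2)
  charlie cannot run: need (0, 3) vs free (4, 1) (insufficient R2)
Post-grant, the permanently blocked set is alpha and charlie.
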